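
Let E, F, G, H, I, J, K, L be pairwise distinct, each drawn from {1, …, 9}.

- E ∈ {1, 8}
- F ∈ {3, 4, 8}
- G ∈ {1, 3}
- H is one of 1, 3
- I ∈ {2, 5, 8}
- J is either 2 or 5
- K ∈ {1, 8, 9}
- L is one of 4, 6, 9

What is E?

8

The 8 variables together cover exactly {1, 2, 3, 4, 5, 6, 8, 9} — 8 values for 8 variables — and 6 appears only in L's list, so L = 6.
The 7 still-open variables draw from only 7 values {1, 2, 3, 4, 5, 8, 9}, so each is used; only F can be 4, hence F = 4.
The 6 still-open variables draw from only 6 values {1, 2, 3, 5, 8, 9}, so each is used; only K can be 9, hence K = 9.
The 2 variables G and H are confined to {1, 3}, which locks those values in; drop them from E.
So E = 8.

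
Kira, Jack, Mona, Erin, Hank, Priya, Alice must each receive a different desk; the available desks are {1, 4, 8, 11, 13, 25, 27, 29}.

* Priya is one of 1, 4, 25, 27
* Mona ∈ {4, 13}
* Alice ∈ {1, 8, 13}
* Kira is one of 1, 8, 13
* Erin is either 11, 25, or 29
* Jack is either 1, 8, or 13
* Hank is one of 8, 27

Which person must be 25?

The 3 variables Kira, Jack, Alice are confined to {1, 8, 13}, which locks those values in; drop them from Mona, Hank, Priya.
Mona must be 4 (only option left). Eliminate 4 elsewhere: Priya.
Hank must be 27 (only option left). So Priya can't be 27.
So 25 goes to Priya.

Priya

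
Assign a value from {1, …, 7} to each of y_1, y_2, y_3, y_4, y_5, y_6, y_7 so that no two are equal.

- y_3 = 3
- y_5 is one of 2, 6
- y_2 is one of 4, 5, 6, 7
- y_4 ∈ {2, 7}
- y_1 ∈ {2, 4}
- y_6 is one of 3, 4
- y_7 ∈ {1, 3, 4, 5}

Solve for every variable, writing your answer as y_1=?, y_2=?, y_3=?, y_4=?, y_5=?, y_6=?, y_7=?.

y_3's domain is down to {3}, so y_3 = 3. Strike 3 from y_6, y_7.
y_6 has just one choice, so y_6 = 4. Eliminate 4 elsewhere: y_1, y_2, y_7.
That leaves y_1 = 2. Remove 2 from y_4, y_5.
That leaves y_4 = 7. Strike 7 from y_2.
y_5's domain is down to {6}, so y_5 = 6. So y_2 can't be 6.
y_2's domain is down to {5}, so y_2 = 5. Eliminate 5 elsewhere: y_7.
y_7's domain is down to {1}, so y_7 = 1.

y_1=2, y_2=5, y_3=3, y_4=7, y_5=6, y_6=4, y_7=1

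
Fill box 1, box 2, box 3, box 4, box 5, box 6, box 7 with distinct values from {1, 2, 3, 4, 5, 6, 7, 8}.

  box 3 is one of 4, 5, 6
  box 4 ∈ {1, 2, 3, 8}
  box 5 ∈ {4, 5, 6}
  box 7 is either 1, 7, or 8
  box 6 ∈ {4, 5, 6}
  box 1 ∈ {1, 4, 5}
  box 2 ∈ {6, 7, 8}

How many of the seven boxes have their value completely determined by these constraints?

1

box 3, box 5, box 6 share exactly the 3 values {4, 5, 6}; by pigeonhole those values go to them, so strike 4, 5, 6 from box 1, box 2.
box 1 has just one choice, so box 1 = 1. Remove 1 from box 4, box 7.
The 2 variables box 2 and box 7 are confined to {7, 8}, which locks those values in; drop them from box 4.
Determined: box 1=1. The other boxes each still have more than one consistent value. That makes 1.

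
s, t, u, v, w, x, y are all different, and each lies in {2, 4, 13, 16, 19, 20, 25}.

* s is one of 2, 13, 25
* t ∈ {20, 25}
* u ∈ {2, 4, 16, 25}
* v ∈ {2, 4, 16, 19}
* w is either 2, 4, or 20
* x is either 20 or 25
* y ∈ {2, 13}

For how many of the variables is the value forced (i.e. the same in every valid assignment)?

The 7 variables together cover exactly {2, 4, 13, 16, 19, 20, 25} — 7 values for 7 variables — and 19 appears only in v's list, so v = 19.
Among the 6 still-open variables, 16 fits only u (and all 6 values in {2, 4, 13, 16, 20, 25} must be used), so u = 16.
The 5 still-open variables draw from only 5 values {2, 4, 13, 20, 25}, so each is used; only w can be 4, hence w = 4.
The 2 variables t and x are confined to {20, 25}, which locks those values in; drop them from s.
Determined: u=16, v=19, w=4. The other variables each still have more than one consistent value. That makes 3.

3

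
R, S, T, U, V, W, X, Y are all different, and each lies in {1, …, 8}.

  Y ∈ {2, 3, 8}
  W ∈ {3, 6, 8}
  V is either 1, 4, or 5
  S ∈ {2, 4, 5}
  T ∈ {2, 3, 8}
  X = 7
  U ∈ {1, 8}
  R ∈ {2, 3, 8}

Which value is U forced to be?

1

X's domain is down to {7}, so X = 7.
The 7 still-open variables together cover exactly {1, 2, 3, 4, 5, 6, 8} — 7 values for 7 variables — and 6 appears only in W's list, so W = 6.
R, T, Y between them cover only {2, 3, 8} — a naked triple. Remove those values from S, U.
So U = 1.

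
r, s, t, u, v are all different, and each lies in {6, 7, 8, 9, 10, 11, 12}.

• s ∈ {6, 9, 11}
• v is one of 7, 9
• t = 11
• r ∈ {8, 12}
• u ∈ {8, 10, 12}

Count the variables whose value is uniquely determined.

t must be 11 (only option left). So s can't be 11.
Determined: t=11. The other variables each still have more than one consistent value. That makes 1.

1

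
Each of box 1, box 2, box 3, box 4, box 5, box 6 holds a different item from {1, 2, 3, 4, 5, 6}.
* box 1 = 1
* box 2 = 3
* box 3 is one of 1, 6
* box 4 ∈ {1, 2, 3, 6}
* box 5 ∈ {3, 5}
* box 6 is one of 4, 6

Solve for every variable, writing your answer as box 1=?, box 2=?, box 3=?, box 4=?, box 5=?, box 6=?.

box 1=1, box 2=3, box 3=6, box 4=2, box 5=5, box 6=4

box 1 has just one choice, so box 1 = 1. Eliminate 1 elsewhere: box 3, box 4.
box 2 has just one choice, so box 2 = 3. Remove 3 from box 4, box 5.
That leaves box 3 = 6. Remove 6 from box 4, box 6.
box 4's domain is down to {2}, so box 4 = 2.
box 5 must be 5 (only option left).
box 6 must be 4 (only option left).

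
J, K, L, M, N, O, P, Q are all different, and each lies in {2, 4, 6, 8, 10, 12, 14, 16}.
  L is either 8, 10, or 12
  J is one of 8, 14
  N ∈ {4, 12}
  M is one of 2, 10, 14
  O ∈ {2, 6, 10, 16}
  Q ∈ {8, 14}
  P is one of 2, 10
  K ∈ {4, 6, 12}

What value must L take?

The 8 variables draw from only 8 values {2, 4, 6, 8, 10, 12, 14, 16}, so each is used; only O can be 16, hence O = 16.
The 7 still-open variables together cover exactly {2, 4, 6, 8, 10, 12, 14} — 7 values for 7 variables — and 6 appears only in K's list, so K = 6.
Among the 6 still-open variables, 4 fits only N (and all 6 values in {2, 4, 8, 10, 12, 14} must be used), so N = 4.
Among the 5 still-open variables, 12 fits only L (and all 5 values in {2, 8, 10, 12, 14} must be used), so L = 12.

12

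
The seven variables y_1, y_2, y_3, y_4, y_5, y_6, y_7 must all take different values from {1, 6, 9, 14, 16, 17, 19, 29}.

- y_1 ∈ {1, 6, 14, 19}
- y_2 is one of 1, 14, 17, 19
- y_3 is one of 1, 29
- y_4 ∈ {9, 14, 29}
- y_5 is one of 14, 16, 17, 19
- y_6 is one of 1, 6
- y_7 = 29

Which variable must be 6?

y_6

y_7 has just one choice, so y_7 = 29. So y_3, y_4 can't be 29.
y_3 has just one choice, so y_3 = 1. Remove 1 from y_1, y_2, y_6.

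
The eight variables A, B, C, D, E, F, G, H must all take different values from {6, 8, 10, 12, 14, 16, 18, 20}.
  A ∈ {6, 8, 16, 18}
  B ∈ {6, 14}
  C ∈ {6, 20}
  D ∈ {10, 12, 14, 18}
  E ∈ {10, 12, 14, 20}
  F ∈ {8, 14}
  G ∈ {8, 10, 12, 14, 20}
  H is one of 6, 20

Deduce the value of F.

8

Among the 8 variables, 16 fits only A (and all 8 values in {6, 8, 10, 12, 14, 16, 18, 20} must be used), so A = 16.
Among the 7 still-open variables, 18 fits only D (and all 7 values in {6, 8, 10, 12, 14, 18, 20} must be used), so D = 18.
The 2 variables C and H are confined to {6, 20}, which locks those values in; drop them from B, E, G.
That leaves B = 14. Strike 14 from E, F, G.
So F = 8.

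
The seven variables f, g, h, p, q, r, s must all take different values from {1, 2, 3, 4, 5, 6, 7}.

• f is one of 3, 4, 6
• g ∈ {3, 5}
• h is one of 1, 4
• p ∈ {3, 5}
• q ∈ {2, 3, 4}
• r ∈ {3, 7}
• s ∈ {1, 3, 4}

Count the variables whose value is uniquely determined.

3

The 7 variables together cover exactly {1, 2, 3, 4, 5, 6, 7} — 7 values for 7 variables — and 2 appears only in q's list, so q = 2.
The 6 still-open variables together cover exactly {1, 3, 4, 5, 6, 7} — 6 values for 6 variables — and 6 appears only in f's list, so f = 6.
The 5 still-open variables draw from only 5 values {1, 3, 4, 5, 7}, so each is used; only r can be 7, hence r = 7.
g and p between them cover only {3, 5} — a naked pair. Remove those values from s.
Determined: f=6, q=2, r=7. The other variables each still have more than one consistent value. That makes 3.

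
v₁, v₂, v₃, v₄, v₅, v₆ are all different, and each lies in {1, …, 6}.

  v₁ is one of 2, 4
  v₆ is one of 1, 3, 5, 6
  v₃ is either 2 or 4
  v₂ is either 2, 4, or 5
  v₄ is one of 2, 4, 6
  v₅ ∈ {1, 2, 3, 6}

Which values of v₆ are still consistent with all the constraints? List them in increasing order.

1, 3

v₁ and v₃ share exactly the 2 values {2, 4}; by pigeonhole those values go to them, so strike 2, 4 from v₂, v₄, v₅.
v₂'s domain is down to {5}, so v₂ = 5. Remove 5 from v₆.
v₄'s domain is down to {6}, so v₄ = 6. So v₅, v₆ can't be 6.
No further eliminations apply; v₆ can still be any of 1, 3.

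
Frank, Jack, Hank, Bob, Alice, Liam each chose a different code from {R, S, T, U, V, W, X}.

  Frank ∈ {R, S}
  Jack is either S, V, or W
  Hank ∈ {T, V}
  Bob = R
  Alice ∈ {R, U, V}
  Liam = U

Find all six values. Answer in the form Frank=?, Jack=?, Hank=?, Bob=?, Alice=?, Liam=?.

Bob's domain is down to {R}, so Bob = R. So Frank, Alice can't be R.
Liam has just one choice, so Liam = U. So Alice can't be U.
That leaves Frank = S. Eliminate S elsewhere: Jack.
Alice must be V (only option left). Strike V from Jack, Hank.
Jack has just one choice, so Jack = W.
Hank has just one choice, so Hank = T.

Frank=S, Jack=W, Hank=T, Bob=R, Alice=V, Liam=U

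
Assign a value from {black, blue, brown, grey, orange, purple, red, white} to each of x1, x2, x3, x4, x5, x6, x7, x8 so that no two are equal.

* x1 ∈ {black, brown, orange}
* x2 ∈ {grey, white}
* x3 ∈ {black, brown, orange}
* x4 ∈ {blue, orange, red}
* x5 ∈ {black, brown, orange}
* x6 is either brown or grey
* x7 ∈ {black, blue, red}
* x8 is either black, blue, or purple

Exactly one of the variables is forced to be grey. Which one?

The 8 variables together cover exactly {black, blue, brown, grey, orange, purple, red, white} — 8 values for 8 variables — and purple appears only in x8's list, so x8 = purple.
Among the 7 still-open variables, white fits only x2 (and all 7 values in {black, blue, brown, grey, orange, red, white} must be used), so x2 = white.
The 6 still-open variables draw from only 6 values {black, blue, brown, grey, orange, red}, so each is used; only x6 can be grey, hence x6 = grey.

x6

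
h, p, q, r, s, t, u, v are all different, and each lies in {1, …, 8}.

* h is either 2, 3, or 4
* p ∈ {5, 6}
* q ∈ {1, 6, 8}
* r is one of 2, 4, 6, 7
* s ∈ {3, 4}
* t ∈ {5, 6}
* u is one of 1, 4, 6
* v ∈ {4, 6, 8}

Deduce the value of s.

The 8 variables draw from only 8 values {1, 2, 3, 4, 5, 6, 7, 8}, so each is used; only r can be 7, hence r = 7.
The 7 still-open variables together cover exactly {1, 2, 3, 4, 5, 6, 8} — 7 values for 7 variables — and 2 appears only in h's list, so h = 2.
The 6 still-open variables together cover exactly {1, 3, 4, 5, 6, 8} — 6 values for 6 variables — and 3 appears only in s's list, so s = 3.

3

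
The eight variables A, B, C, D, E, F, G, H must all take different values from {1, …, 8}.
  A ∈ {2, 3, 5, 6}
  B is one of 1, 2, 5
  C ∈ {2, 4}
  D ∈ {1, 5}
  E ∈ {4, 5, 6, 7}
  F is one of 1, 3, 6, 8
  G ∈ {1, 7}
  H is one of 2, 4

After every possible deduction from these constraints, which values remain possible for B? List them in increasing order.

Among the 8 variables, 8 fits only F (and all 8 values in {1, 2, 3, 4, 5, 6, 7, 8} must be used), so F = 8.
The 7 still-open variables together cover exactly {1, 2, 3, 4, 5, 6, 7} — 7 values for 7 variables — and 3 appears only in A's list, so A = 3.
Among the 6 still-open variables, 6 fits only E (and all 6 values in {1, 2, 4, 5, 6, 7} must be used), so E = 6.
The 5 still-open variables draw from only 5 values {1, 2, 4, 5, 7}, so each is used; only G can be 7, hence G = 7.
C and H share exactly the 2 values {2, 4}; by pigeonhole those values go to them, so strike 2, 4 from B.
No further eliminations apply; B can still be any of 1, 5.

1, 5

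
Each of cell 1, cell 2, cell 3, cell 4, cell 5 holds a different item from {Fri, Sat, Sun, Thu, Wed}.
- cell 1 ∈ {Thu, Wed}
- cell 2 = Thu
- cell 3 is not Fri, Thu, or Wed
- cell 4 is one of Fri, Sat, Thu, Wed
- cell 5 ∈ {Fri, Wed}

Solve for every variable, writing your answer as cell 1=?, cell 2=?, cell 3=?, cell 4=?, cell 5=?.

cell 2 must be Thu (only option left). Strike Thu from cell 1, cell 4.
cell 1 has just one choice, so cell 1 = Wed. Remove Wed from cell 4, cell 5.
That leaves cell 5 = Fri. So cell 4 can't be Fri.
cell 4 has just one choice, so cell 4 = Sat. Eliminate Sat elsewhere: cell 3.
cell 3's domain is down to {Sun}, so cell 3 = Sun.

cell 1=Wed, cell 2=Thu, cell 3=Sun, cell 4=Sat, cell 5=Fri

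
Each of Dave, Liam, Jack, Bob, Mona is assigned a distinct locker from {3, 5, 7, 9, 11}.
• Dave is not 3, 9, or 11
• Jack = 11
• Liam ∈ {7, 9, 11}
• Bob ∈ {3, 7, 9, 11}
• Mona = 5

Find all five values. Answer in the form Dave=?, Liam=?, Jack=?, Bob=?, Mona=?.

Jack's domain is down to {11}, so Jack = 11. Eliminate 11 elsewhere: Liam, Bob.
Mona must be 5 (only option left). Eliminate 5 elsewhere: Dave.
Dave must be 7 (only option left). Eliminate 7 elsewhere: Liam, Bob.
That leaves Liam = 9. Eliminate 9 elsewhere: Bob.
That leaves Bob = 3.

Dave=7, Liam=9, Jack=11, Bob=3, Mona=5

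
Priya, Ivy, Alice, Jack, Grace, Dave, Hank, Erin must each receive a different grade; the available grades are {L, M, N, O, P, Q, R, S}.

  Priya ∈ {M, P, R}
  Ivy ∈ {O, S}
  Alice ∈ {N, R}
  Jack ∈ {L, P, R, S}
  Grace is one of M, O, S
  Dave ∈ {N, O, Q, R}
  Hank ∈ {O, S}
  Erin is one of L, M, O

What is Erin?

The 8 variables draw from only 8 values {L, M, N, O, P, Q, R, S}, so each is used; only Dave can be Q, hence Dave = Q.
The 7 still-open variables together cover exactly {L, M, N, O, P, R, S} — 7 values for 7 variables — and N appears only in Alice's list, so Alice = N.
Ivy and Hank share exactly the 2 values {O, S}; by pigeonhole those values go to them, so strike O, S from Jack, Grace, Erin.
Grace's domain is down to {M}, so Grace = M. So Priya, Erin can't be M.
So Erin = L.

L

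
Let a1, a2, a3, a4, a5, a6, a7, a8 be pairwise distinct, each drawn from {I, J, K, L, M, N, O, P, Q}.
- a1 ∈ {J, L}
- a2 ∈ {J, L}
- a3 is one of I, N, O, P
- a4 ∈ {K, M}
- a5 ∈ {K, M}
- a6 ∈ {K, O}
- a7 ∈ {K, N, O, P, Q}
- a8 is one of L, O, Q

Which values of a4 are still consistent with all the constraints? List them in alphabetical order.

a1 and a2 share exactly the 2 values {J, L}; by pigeonhole those values go to them, so strike J, L from a8.
a4 and a5 share exactly the 2 values {K, M}; by pigeonhole those values go to them, so strike K, M from a6, a7.
a6 must be O (only option left). Strike O from a3, a7, a8.
a8 has just one choice, so a8 = Q. Remove Q from a7.
No further eliminations apply; a4 can still be any of K, M.

K, M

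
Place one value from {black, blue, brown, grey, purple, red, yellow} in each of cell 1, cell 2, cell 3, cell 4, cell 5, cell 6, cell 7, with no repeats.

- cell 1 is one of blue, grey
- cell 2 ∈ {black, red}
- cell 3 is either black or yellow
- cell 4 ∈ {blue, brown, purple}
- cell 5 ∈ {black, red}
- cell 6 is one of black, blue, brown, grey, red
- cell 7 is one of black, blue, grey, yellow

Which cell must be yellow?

The 7 variables together cover exactly {black, blue, brown, grey, purple, red, yellow} — 7 values for 7 variables — and purple appears only in cell 4's list, so cell 4 = purple.
The 6 still-open variables draw from only 6 values {black, blue, brown, grey, red, yellow}, so each is used; only cell 6 can be brown, hence cell 6 = brown.
cell 2 and cell 5 between them cover only {black, red} — a naked pair. Remove those values from cell 3, cell 7.
So yellow goes to cell 3.

cell 3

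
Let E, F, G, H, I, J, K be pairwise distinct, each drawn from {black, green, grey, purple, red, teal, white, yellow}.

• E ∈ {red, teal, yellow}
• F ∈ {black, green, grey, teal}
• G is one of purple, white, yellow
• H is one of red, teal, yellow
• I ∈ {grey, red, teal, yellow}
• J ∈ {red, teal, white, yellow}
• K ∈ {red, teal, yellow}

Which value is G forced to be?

purple

The 3 variables E, H, K are confined to {red, teal, yellow}, which locks those values in; drop them from F, G, I, J.
I must be grey (only option left). So F can't be grey.
That leaves J = white. Eliminate white elsewhere: G.
So G = purple.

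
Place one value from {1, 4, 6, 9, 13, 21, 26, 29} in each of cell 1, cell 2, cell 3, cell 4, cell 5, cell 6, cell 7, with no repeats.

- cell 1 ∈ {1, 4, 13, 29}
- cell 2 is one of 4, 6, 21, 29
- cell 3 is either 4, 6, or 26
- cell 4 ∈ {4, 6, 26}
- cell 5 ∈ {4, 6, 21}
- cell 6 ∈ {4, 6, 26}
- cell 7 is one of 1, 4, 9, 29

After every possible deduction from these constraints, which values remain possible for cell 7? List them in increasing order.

1, 9

The 3 variables cell 3, cell 4, cell 6 are confined to {4, 6, 26}, which locks those values in; drop them from cell 1, cell 2, cell 5, cell 7.
cell 5 has just one choice, so cell 5 = 21. Eliminate 21 elsewhere: cell 2.
That leaves cell 2 = 29. Remove 29 from cell 1, cell 7.
No further eliminations apply; cell 7 can still be any of 1, 9.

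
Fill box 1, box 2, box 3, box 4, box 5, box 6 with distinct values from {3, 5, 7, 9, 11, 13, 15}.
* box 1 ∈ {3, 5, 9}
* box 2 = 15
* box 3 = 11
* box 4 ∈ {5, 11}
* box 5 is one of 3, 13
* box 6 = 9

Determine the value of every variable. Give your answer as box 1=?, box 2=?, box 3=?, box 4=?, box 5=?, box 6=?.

box 1=3, box 2=15, box 3=11, box 4=5, box 5=13, box 6=9

box 2's domain is down to {15}, so box 2 = 15.
box 3's domain is down to {11}, so box 3 = 11. So box 4 can't be 11.
box 4 has just one choice, so box 4 = 5. Strike 5 from box 1.
That leaves box 6 = 9. Remove 9 from box 1.
box 1's domain is down to {3}, so box 1 = 3. Eliminate 3 elsewhere: box 5.
box 5 must be 13 (only option left).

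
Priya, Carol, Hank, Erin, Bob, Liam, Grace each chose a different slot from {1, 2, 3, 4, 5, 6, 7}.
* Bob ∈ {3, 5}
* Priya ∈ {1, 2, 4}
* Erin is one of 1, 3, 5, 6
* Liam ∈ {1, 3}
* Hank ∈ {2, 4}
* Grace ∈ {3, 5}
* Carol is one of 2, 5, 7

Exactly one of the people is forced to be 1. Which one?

Liam

The 7 variables draw from only 7 values {1, 2, 3, 4, 5, 6, 7}, so each is used; only Erin can be 6, hence Erin = 6.
The 6 still-open variables together cover exactly {1, 2, 3, 4, 5, 7} — 6 values for 6 variables — and 7 appears only in Carol's list, so Carol = 7.
Bob and Grace share exactly the 2 values {3, 5}; by pigeonhole those values go to them, so strike 3, 5 from Liam.
So 1 goes to Liam.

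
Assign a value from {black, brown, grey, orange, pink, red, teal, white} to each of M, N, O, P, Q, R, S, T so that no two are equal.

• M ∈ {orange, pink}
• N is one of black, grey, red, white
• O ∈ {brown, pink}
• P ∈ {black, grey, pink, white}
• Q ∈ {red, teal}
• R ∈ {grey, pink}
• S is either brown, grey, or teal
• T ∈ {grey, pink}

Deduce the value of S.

The 8 variables together cover exactly {black, brown, grey, orange, pink, red, teal, white} — 8 values for 8 variables — and orange appears only in M's list, so M = orange.
The 2 variables R and T are confined to {grey, pink}, which locks those values in; drop them from N, O, P, S.
O has just one choice, so O = brown. Eliminate brown elsewhere: S.
So S = teal.

teal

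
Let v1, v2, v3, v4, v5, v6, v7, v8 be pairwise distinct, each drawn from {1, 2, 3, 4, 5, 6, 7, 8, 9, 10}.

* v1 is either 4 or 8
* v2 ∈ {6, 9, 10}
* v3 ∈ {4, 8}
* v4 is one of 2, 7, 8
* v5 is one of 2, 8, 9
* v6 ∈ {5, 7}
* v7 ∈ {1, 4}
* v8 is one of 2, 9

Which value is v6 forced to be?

v1 and v3 between them cover only {4, 8} — a naked pair. Remove those values from v4, v5, v7.
v7 has just one choice, so v7 = 1.
v5 and v8 share exactly the 2 values {2, 9}; by pigeonhole those values go to them, so strike 2, 9 from v2, v4.
v4's domain is down to {7}, so v4 = 7. Remove 7 from v6.
So v6 = 5.

5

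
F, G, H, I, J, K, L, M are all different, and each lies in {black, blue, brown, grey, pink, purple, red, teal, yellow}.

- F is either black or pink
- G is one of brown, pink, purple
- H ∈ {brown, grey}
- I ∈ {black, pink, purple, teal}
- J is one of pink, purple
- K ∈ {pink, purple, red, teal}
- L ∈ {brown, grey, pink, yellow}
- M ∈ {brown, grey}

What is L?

yellow

The 8 variables together cover exactly {black, brown, grey, pink, purple, red, teal, yellow} — 8 values for 8 variables — and red appears only in K's list, so K = red.
The 7 still-open variables draw from only 7 values {black, brown, grey, pink, purple, teal, yellow}, so each is used; only I can be teal, hence I = teal.
The 6 still-open variables draw from only 6 values {black, brown, grey, pink, purple, yellow}, so each is used; only F can be black, hence F = black.
Among the 5 still-open variables, yellow fits only L (and all 5 values in {brown, grey, pink, purple, yellow} must be used), so L = yellow.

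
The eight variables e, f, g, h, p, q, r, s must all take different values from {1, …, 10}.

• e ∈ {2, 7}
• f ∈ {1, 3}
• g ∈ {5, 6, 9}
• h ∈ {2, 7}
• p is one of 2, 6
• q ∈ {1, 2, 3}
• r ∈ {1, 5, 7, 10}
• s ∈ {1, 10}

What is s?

Among the 8 variables, 9 fits only g (and all 8 values in {1, 2, 3, 5, 6, 7, 9, 10} must be used), so g = 9.
The 7 still-open variables draw from only 7 values {1, 2, 3, 5, 6, 7, 10}, so each is used; only r can be 5, hence r = 5.
The 6 still-open variables draw from only 6 values {1, 2, 3, 6, 7, 10}, so each is used; only p can be 6, hence p = 6.
The 5 still-open variables draw from only 5 values {1, 2, 3, 7, 10}, so each is used; only s can be 10, hence s = 10.

10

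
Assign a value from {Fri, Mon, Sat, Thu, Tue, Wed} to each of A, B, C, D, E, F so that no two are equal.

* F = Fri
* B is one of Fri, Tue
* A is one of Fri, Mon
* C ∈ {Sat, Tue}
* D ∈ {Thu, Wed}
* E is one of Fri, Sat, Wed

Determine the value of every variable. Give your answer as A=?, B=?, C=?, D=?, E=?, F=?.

F must be Fri (only option left). Strike Fri from A, B, E.
A's domain is down to {Mon}, so A = Mon.
That leaves B = Tue. So C can't be Tue.
C must be Sat (only option left). Remove Sat from E.
E must be Wed (only option left). Remove Wed from D.
D has just one choice, so D = Thu.

A=Mon, B=Tue, C=Sat, D=Thu, E=Wed, F=Fri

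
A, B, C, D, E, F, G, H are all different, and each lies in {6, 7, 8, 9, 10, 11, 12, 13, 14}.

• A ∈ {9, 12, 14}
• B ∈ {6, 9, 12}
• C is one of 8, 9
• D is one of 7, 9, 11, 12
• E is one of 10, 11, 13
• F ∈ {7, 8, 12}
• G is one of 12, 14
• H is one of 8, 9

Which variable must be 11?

D

C and H between them cover only {8, 9} — a naked pair. Remove those values from A, B, D, F.
A and G between them cover only {12, 14} — a naked pair. Remove those values from B, D, F.
B has just one choice, so B = 6.
That leaves F = 7. Strike 7 from D.
So 11 goes to D.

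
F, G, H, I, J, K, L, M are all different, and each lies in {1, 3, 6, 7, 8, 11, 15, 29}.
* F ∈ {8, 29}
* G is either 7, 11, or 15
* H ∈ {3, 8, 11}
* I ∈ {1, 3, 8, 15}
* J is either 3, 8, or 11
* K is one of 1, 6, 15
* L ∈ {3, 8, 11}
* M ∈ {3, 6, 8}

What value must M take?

The 8 variables together cover exactly {1, 3, 6, 7, 8, 11, 15, 29} — 8 values for 8 variables — and 7 appears only in G's list, so G = 7.
Among the 7 still-open variables, 29 fits only F (and all 7 values in {1, 3, 6, 8, 11, 15, 29} must be used), so F = 29.
The 3 variables H, J, L are confined to {3, 8, 11}, which locks those values in; drop them from I, M.
So M = 6.

6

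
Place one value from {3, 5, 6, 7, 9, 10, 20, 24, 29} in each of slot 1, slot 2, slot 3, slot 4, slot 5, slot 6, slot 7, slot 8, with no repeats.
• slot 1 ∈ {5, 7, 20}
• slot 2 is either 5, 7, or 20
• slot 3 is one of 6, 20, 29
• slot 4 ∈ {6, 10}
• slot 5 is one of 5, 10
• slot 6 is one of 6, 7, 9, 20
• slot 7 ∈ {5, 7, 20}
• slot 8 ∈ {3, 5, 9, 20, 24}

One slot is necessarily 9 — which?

slot 1, slot 2, slot 7 between them cover only {5, 7, 20} — a naked triple. Remove those values from slot 3, slot 5, slot 6, slot 8.
slot 5's domain is down to {10}, so slot 5 = 10. Eliminate 10 elsewhere: slot 4.
slot 4 has just one choice, so slot 4 = 6. Strike 6 from slot 3, slot 6.
So 9 goes to slot 6.

slot 6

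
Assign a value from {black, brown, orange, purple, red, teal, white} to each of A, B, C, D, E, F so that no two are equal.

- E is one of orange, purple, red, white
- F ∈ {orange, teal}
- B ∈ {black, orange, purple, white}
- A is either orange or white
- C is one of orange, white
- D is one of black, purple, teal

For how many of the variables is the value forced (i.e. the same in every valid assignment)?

2

The 6 variables together cover exactly {black, orange, purple, red, teal, white} — 6 values for 6 variables — and red appears only in E's list, so E = red.
The 2 variables A and C are confined to {orange, white}, which locks those values in; drop them from B, F.
F has just one choice, so F = teal. Remove teal from D.
Determined: E=red, F=teal. The other variables each still have more than one consistent value. That makes 2.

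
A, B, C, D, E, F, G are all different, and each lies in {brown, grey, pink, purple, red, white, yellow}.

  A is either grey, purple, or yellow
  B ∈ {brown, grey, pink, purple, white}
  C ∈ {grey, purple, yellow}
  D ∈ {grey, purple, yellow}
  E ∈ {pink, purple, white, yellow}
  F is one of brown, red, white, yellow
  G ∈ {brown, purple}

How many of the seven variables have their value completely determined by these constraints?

2

Among the 7 variables, red fits only F (and all 7 values in {brown, grey, pink, purple, red, white, yellow} must be used), so F = red.
A, C, D between them cover only {grey, purple, yellow} — a naked triple. Remove those values from B, E, G.
G must be brown (only option left). So B can't be brown.
Determined: F=red, G=brown. The other variables each still have more than one consistent value. That makes 2.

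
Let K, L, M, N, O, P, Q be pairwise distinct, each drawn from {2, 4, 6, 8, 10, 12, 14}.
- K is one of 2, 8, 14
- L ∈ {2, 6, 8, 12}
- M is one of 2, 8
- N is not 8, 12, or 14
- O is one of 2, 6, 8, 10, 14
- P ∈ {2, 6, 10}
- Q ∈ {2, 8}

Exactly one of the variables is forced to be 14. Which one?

K

The 7 variables draw from only 7 values {2, 4, 6, 8, 10, 12, 14}, so each is used; only N can be 4, hence N = 4.
The 6 still-open variables together cover exactly {2, 6, 8, 10, 12, 14} — 6 values for 6 variables — and 12 appears only in L's list, so L = 12.
The 2 variables M and Q are confined to {2, 8}, which locks those values in; drop them from K, O, P.
So 14 goes to K.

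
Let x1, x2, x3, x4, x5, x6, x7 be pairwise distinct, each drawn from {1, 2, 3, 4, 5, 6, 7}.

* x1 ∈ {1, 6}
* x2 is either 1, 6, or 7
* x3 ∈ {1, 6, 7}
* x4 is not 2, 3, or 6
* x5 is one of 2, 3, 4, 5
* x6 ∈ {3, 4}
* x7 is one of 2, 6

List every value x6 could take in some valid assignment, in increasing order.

The 3 variables x1, x2, x3 are confined to {1, 6, 7}, which locks those values in; drop them from x4, x7.
x7's domain is down to {2}, so x7 = 2. So x5 can't be 2.
No further eliminations apply; x6 can still be any of 3, 4.

3, 4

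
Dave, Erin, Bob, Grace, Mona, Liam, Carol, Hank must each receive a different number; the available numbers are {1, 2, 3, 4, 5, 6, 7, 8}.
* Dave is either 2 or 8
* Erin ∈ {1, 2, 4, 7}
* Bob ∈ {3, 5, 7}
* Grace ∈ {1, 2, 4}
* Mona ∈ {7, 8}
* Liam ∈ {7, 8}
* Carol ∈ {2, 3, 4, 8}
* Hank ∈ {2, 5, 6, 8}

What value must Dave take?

The 8 variables together cover exactly {1, 2, 3, 4, 5, 6, 7, 8} — 8 values for 8 variables — and 6 appears only in Hank's list, so Hank = 6.
Among the 7 still-open variables, 5 fits only Bob (and all 7 values in {1, 2, 3, 4, 5, 7, 8} must be used), so Bob = 5.
The 6 still-open variables together cover exactly {1, 2, 3, 4, 7, 8} — 6 values for 6 variables — and 3 appears only in Carol's list, so Carol = 3.
Mona and Liam share exactly the 2 values {7, 8}; by pigeonhole those values go to them, so strike 7, 8 from Dave, Erin.
So Dave = 2.

2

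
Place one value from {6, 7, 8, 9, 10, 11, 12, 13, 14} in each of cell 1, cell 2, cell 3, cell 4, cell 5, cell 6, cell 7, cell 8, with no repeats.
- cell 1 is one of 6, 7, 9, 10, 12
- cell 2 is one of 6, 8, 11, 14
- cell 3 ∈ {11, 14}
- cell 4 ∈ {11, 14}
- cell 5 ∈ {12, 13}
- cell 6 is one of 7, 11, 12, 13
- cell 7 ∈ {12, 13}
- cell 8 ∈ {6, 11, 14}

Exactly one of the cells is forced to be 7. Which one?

cell 6

cell 3 and cell 4 share exactly the 2 values {11, 14}; by pigeonhole those values go to them, so strike 11, 14 from cell 2, cell 6, cell 8.
cell 8's domain is down to {6}, so cell 8 = 6. So cell 1, cell 2 can't be 6.
cell 2 must be 8 (only option left).
cell 5 and cell 7 between them cover only {12, 13} — a naked pair. Remove those values from cell 1, cell 6.
So 7 goes to cell 6.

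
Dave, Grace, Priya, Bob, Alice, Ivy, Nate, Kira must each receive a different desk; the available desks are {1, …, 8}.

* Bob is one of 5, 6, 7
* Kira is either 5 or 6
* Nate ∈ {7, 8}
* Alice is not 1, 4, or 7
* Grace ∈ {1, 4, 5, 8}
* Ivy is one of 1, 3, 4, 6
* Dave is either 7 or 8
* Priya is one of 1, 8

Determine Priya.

1

Among the 8 variables, 2 fits only Alice (and all 8 values in {1, 2, 3, 4, 5, 6, 7, 8} must be used), so Alice = 2.
Among the 7 still-open variables, 3 fits only Ivy (and all 7 values in {1, 3, 4, 5, 6, 7, 8} must be used), so Ivy = 3.
Among the 6 still-open variables, 4 fits only Grace (and all 6 values in {1, 4, 5, 6, 7, 8} must be used), so Grace = 4.
The 5 still-open variables draw from only 5 values {1, 5, 6, 7, 8}, so each is used; only Priya can be 1, hence Priya = 1.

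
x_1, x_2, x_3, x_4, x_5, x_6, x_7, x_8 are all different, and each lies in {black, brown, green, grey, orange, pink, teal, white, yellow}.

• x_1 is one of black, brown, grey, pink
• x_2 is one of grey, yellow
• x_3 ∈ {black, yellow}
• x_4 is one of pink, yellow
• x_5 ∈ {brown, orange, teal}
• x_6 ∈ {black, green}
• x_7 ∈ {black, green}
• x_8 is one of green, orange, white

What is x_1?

The 2 variables x_6 and x_7 are confined to {black, green}, which locks those values in; drop them from x_1, x_3, x_8.
That leaves x_3 = yellow. Remove yellow from x_2, x_4.
x_4's domain is down to {pink}, so x_4 = pink. So x_1 can't be pink.
x_2 has just one choice, so x_2 = grey. Strike grey from x_1.
So x_1 = brown.

brown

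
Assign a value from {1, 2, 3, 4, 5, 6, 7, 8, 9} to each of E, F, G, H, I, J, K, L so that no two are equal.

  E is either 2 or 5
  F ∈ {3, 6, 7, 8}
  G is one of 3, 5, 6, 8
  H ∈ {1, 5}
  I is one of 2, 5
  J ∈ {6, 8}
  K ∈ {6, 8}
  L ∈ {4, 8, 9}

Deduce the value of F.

7

The 2 variables E and I are confined to {2, 5}, which locks those values in; drop them from G, H.
H has just one choice, so H = 1.
The 2 variables J and K are confined to {6, 8}, which locks those values in; drop them from F, G, L.
G has just one choice, so G = 3. Strike 3 from F.
So F = 7.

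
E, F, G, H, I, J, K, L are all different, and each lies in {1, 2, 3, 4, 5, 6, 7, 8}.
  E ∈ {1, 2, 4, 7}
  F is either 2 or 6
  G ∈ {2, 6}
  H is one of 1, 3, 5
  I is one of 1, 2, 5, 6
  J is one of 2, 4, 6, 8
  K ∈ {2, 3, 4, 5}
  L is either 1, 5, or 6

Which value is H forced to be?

3

The 8 variables draw from only 8 values {1, 2, 3, 4, 5, 6, 7, 8}, so each is used; only E can be 7, hence E = 7.
The 7 still-open variables draw from only 7 values {1, 2, 3, 4, 5, 6, 8}, so each is used; only J can be 8, hence J = 8.
The 6 still-open variables draw from only 6 values {1, 2, 3, 4, 5, 6}, so each is used; only K can be 4, hence K = 4.
The 5 still-open variables draw from only 5 values {1, 2, 3, 5, 6}, so each is used; only H can be 3, hence H = 3.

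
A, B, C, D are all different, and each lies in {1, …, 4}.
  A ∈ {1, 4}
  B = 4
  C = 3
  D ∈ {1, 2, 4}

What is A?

B has just one choice, so B = 4. Eliminate 4 elsewhere: A, D.
So A = 1.

1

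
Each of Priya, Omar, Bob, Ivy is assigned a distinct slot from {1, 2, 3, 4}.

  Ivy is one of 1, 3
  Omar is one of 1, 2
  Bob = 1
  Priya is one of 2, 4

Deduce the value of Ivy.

Bob has just one choice, so Bob = 1. Strike 1 from Omar, Ivy.
So Ivy = 3.

3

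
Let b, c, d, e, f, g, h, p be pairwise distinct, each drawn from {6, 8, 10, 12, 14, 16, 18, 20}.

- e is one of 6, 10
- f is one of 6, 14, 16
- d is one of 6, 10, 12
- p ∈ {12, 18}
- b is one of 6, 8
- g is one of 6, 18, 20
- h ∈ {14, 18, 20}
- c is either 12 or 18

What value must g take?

Among the 8 variables, 8 fits only b (and all 8 values in {6, 8, 10, 12, 14, 16, 18, 20} must be used), so b = 8.
The 7 still-open variables together cover exactly {6, 10, 12, 14, 16, 18, 20} — 7 values for 7 variables — and 16 appears only in f's list, so f = 16.
Among the 6 still-open variables, 14 fits only h (and all 6 values in {6, 10, 12, 14, 18, 20} must be used), so h = 14.
The 5 still-open variables together cover exactly {6, 10, 12, 18, 20} — 5 values for 5 variables — and 20 appears only in g's list, so g = 20.

20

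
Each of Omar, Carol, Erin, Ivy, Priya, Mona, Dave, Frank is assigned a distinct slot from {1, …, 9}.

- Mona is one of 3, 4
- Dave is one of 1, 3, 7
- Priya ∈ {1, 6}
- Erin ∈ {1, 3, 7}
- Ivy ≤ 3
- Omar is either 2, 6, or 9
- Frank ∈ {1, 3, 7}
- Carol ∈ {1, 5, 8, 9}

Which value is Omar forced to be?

9

The 3 variables Erin, Dave, Frank are confined to {1, 3, 7}, which locks those values in; drop them from Carol, Ivy, Priya, Mona.
Ivy's domain is down to {2}, so Ivy = 2. Remove 2 from Omar.
That leaves Priya = 6. Remove 6 from Omar.
So Omar = 9.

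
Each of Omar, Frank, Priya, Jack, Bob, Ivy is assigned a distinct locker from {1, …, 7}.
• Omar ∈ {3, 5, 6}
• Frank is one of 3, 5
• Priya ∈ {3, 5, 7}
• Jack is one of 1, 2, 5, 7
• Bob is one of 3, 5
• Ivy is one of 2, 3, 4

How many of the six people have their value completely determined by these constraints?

Frank and Bob share exactly the 2 values {3, 5}; by pigeonhole those values go to them, so strike 3, 5 from Omar, Priya, Jack, Ivy.
Omar has just one choice, so Omar = 6.
That leaves Priya = 7. Remove 7 from Jack.
Determined: Omar=6, Priya=7. The other people each still have more than one consistent value. That makes 2.

2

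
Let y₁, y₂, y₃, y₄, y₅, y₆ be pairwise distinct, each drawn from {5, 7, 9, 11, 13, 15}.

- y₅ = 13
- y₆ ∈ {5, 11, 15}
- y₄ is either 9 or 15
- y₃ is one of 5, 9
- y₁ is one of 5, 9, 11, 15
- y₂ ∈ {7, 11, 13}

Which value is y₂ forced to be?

7

y₅ must be 13 (only option left). So y₂ can't be 13.
The 5 still-open variables together cover exactly {5, 7, 9, 11, 15} — 5 values for 5 variables — and 7 appears only in y₂'s list, so y₂ = 7.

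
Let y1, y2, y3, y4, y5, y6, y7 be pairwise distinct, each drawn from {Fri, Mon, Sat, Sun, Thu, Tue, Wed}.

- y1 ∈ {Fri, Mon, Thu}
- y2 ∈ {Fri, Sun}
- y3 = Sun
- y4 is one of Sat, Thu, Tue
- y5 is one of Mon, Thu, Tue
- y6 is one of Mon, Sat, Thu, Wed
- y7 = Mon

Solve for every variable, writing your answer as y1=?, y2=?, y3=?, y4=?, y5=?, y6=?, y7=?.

y3's domain is down to {Sun}, so y3 = Sun. Eliminate Sun elsewhere: y2.
y7 must be Mon (only option left). Strike Mon from y1, y5, y6.
That leaves y2 = Fri. So y1 can't be Fri.
That leaves y1 = Thu. Strike Thu from y4, y5, y6.
y5 has just one choice, so y5 = Tue. Eliminate Tue elsewhere: y4.
y4 has just one choice, so y4 = Sat. Strike Sat from y6.
y6 has just one choice, so y6 = Wed.

y1=Thu, y2=Fri, y3=Sun, y4=Sat, y5=Tue, y6=Wed, y7=Mon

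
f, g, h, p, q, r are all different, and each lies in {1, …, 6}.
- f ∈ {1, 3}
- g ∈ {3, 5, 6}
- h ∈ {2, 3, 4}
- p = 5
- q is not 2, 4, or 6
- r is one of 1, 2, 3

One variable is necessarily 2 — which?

r

p must be 5 (only option left). So g, q can't be 5.
The 5 still-open variables draw from only 5 values {1, 2, 3, 4, 6}, so each is used; only h can be 4, hence h = 4.
The 4 still-open variables draw from only 4 values {1, 2, 3, 6}, so each is used; only r can be 2, hence r = 2.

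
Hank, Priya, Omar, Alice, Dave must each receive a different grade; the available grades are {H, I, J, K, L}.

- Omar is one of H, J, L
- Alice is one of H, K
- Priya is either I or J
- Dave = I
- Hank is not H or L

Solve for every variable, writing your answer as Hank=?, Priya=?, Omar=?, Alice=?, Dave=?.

Dave's domain is down to {I}, so Dave = I. Strike I from Hank, Priya.
Priya has just one choice, so Priya = J. Strike J from Hank, Omar.
That leaves Hank = K. Strike K from Alice.
That leaves Alice = H. So Omar can't be H.
Omar must be L (only option left).

Hank=K, Priya=J, Omar=L, Alice=H, Dave=I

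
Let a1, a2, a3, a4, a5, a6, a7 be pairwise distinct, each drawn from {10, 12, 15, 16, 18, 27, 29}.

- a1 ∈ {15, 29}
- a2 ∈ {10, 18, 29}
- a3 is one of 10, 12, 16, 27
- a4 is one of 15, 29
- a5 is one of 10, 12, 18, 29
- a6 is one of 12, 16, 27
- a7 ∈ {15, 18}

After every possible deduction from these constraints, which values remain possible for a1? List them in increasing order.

a1 and a4 between them cover only {15, 29} — a naked pair. Remove those values from a2, a5, a7.
a7 has just one choice, so a7 = 18. So a2, a5 can't be 18.
That leaves a2 = 10. Eliminate 10 elsewhere: a3, a5.
a5 has just one choice, so a5 = 12. Strike 12 from a3, a6.
No further eliminations apply; a1 can still be any of 15, 29.

15, 29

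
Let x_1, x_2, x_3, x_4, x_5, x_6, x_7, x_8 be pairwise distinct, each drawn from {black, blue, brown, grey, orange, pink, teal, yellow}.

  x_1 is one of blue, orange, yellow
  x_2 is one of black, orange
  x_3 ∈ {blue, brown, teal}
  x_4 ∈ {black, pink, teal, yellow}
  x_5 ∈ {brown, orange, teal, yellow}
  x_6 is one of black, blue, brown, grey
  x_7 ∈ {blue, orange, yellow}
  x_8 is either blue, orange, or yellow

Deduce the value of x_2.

black

Among the 8 variables, grey fits only x_6 (and all 8 values in {black, blue, brown, grey, orange, pink, teal, yellow} must be used), so x_6 = grey.
The 7 still-open variables draw from only 7 values {black, blue, brown, orange, pink, teal, yellow}, so each is used; only x_4 can be pink, hence x_4 = pink.
The 6 still-open variables draw from only 6 values {black, blue, brown, orange, teal, yellow}, so each is used; only x_2 can be black, hence x_2 = black.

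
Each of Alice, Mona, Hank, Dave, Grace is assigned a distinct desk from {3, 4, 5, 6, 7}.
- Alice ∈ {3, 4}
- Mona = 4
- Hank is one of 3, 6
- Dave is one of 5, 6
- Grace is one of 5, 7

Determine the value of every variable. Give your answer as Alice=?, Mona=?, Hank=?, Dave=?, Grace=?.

Alice=3, Mona=4, Hank=6, Dave=5, Grace=7

Mona must be 4 (only option left). Remove 4 from Alice.
Alice's domain is down to {3}, so Alice = 3. So Hank can't be 3.
Hank's domain is down to {6}, so Hank = 6. Eliminate 6 elsewhere: Dave.
Dave's domain is down to {5}, so Dave = 5. Remove 5 from Grace.
Grace's domain is down to {7}, so Grace = 7.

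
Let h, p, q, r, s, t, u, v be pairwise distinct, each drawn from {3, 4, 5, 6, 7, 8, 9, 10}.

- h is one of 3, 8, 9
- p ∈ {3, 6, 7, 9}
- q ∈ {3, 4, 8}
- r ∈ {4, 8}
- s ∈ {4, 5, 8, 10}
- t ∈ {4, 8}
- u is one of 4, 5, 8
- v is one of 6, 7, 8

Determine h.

Among the 8 variables, 10 fits only s (and all 8 values in {3, 4, 5, 6, 7, 8, 9, 10} must be used), so s = 10.
Among the 7 still-open variables, 5 fits only u (and all 7 values in {3, 4, 5, 6, 7, 8, 9} must be used), so u = 5.
r and t between them cover only {4, 8} — a naked pair. Remove those values from h, q, v.
q has just one choice, so q = 3. Strike 3 from h, p.
So h = 9.

9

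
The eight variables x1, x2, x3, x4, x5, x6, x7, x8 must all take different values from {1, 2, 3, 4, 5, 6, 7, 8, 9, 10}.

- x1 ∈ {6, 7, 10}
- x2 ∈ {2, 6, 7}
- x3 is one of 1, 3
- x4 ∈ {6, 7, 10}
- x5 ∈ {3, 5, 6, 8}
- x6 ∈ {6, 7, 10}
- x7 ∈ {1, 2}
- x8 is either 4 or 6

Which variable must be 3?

x3

x1, x4, x6 between them cover only {6, 7, 10} — a naked triple. Remove those values from x2, x5, x8.
x2 has just one choice, so x2 = 2. Strike 2 from x7.
x7 has just one choice, so x7 = 1. Eliminate 1 elsewhere: x3.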